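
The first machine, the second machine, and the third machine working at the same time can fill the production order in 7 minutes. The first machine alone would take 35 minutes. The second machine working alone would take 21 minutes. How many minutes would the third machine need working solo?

15 minutes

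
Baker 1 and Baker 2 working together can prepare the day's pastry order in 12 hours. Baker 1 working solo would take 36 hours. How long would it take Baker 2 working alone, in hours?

18 hours

Combined rate is 1/12 per hour.
Known contribution: 1/36 per hour.
So Baker 2's rate is 1/12 − 1/36 = 1/18, meaning 18 hours alone.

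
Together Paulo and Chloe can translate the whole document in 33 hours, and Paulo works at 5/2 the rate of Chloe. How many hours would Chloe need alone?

231/2 hours

Let Chloe's rate be r; then Paulo's rate is (5/2)r, so together (5/2 + 1)r = (7/2)r = 1/33.
Thus r = 2/231 per hour.
Chloe alone: 231/2 hours; Paulo alone: 231/5 hours.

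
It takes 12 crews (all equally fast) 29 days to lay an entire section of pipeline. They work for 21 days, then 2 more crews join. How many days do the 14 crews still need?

One crew does 1/348 of the job per day.
After 21 days with 12 crews, 21/29 is done (8/29 left).
With 14 crews the rate is 14/348 = 7/174, so the rest takes 8/29 ÷ 7/174 = 48/7 days.

48/7 days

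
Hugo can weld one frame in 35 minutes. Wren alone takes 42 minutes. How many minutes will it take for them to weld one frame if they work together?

Combined rate: 1/35 + 1/42 = (6 + 5)/210 = 11/210 per minute.
Time = 1 ÷ (11/210) = 210/11 minutes.

210/11 minutes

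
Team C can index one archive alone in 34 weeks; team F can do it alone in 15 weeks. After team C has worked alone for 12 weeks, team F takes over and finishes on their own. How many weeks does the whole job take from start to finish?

369/17 weeks

In 12 weeks team C does 12/34 = 6/17 of the job, leaving 11/17.
Team F works at 1/15 per week, so finishing takes 11/17 ÷ 1/15 = 165/17 weeks.
Total time = 12 + 165/17 = 369/17 weeks.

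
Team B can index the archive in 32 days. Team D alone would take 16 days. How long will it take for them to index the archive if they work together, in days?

32/3 days

Combined rate: 1/32 + 1/16 = (1 + 2)/32 = 3/32 per day.
Time = 1 ÷ (3/32) = 32/3 days.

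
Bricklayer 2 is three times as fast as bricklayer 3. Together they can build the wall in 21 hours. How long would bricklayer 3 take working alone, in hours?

Let bricklayer 3's rate be r; then bricklayer 2's rate is 3r, so together (3 + 1)r = 4r = 1/21.
Thus r = 1/84 per hour.
Bricklayer 3 alone: 84 hours; bricklayer 2 alone: 28 hours.

84 hours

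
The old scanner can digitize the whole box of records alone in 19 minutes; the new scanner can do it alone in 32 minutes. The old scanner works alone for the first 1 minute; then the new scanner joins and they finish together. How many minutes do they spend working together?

192/17 minutes

In 1 minute the old scanner does 1/19 of the job, leaving 18/19.
The old scanner and the new scanner together work at 51/608 per minute, so finishing takes 18/19 ÷ 51/608 = 192/17 minutes.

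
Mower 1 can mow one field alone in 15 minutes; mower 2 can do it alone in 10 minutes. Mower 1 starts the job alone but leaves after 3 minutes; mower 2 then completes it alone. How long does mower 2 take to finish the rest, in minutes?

In 3 minutes mower 1 does 3/15 = 1/5 of the job, leaving 4/5.
Mower 2 works at 1/10 per minute, so finishing takes 4/5 ÷ 1/10 = 8 minutes.

8 minutes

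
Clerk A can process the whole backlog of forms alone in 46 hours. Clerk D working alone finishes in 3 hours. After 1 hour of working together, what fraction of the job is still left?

Combined rate: 1/46 + 1/3 = (3 + 46)/138 = 49/138 per hour.
In 1 hour they complete 1·49/138 = 49/138 of the job.
So 89/138 remains.

89/138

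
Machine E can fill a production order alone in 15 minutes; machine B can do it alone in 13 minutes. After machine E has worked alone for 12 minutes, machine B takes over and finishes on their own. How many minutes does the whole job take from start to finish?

In 12 minutes machine E does 12/15 = 4/5 of the job, leaving 1/5.
Machine B works at 1/13 per minute, so finishing takes 1/5 ÷ 1/13 = 13/5 minutes.
Total time = 12 + 13/5 = 73/5 minutes.

73/5 minutes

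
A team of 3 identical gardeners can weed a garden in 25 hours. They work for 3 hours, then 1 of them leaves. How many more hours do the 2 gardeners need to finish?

One gardener does 1/75 of the job per hour.
After 3 hours with 3 gardeners, 3/25 is done (22/25 left).
With 2 gardeners the rate is 2/75, so the rest takes 22/25 ÷ 2/75 = 33 hours.

33 hours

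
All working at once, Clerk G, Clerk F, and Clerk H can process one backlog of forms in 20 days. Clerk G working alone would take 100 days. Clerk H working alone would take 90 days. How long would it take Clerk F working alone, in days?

Combined rate is 1/20 per day.
Known contribution: 1/100 + 1/90 = (9 + 10)/900 = 19/900 per day.
So Clerk F's rate is 1/20 − 19/900 = 13/450, meaning 450/13 days alone.

450/13 days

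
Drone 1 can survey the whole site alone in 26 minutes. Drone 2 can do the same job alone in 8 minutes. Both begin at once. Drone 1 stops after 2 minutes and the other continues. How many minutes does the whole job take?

In the first 2 minutes the combined rate is 17/104, so 17/52 of the job is done, leaving 35/52.
After Drone 1 leaves the rate is 1/8 per minute; the remaining 35/52 takes 70/13 minutes.
Total = 2 + 70/13 = 96/13 minutes.

96/13 minutes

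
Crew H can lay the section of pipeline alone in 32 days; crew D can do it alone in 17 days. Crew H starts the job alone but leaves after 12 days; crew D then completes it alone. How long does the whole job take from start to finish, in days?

181/8 days

In 12 days crew H does 12/32 = 3/8 of the job, leaving 5/8.
Crew D works at 1/17 per day, so finishing takes 5/8 ÷ 1/17 = 85/8 days.
Total time = 12 + 85/8 = 181/8 days.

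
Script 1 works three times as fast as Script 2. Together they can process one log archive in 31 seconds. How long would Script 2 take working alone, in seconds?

Let Script 2's rate be r; then Script 1's rate is 3r, so together (3 + 1)r = 4r = 1/31.
Thus r = 1/124 per second.
Script 2 alone: 124 seconds; Script 1 alone: 124/3 seconds.

124 seconds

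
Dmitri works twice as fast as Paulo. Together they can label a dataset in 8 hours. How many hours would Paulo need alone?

24 hours

Let Paulo's rate be r; then Dmitri's rate is 2r, so together (2 + 1)r = 3r = 1/8.
Thus r = 1/24 per hour.
Paulo alone: 24 hours; Dmitri alone: 12 hours.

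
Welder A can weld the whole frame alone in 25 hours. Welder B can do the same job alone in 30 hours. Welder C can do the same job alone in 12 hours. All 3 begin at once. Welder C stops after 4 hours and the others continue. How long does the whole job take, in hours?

100/11 hours

In the first 4 hours the combined rate is 47/300, so 47/75 of the job is done, leaving 28/75.
After welder C leaves the rate is 11/150 per hour; the remaining 28/75 takes 56/11 hours.
Total = 4 + 56/11 = 100/11 hours.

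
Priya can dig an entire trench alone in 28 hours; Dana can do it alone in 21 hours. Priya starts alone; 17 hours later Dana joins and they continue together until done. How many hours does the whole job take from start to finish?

In 17 hours Priya does 17/28 of the job, leaving 11/28.
Priya and Dana together work at 1/12 per hour, so finishing takes 11/28 ÷ 1/12 = 33/7 hours.
Total time = 17 + 33/7 = 152/7 hours.

152/7 hours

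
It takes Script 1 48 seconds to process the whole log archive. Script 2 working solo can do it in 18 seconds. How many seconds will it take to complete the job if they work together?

144/11 seconds

Combined rate: 1/48 + 1/18 = (3 + 8)/144 = 11/144 per second.
Time = 1 ÷ (11/144) = 144/11 seconds.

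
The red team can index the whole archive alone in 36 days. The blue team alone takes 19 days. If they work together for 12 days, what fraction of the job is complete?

Combined rate: 1/36 + 1/19 = (19 + 36)/684 = 55/684 per day.
In 12 days they complete 12·55/684 = 55/57 of the job.

55/57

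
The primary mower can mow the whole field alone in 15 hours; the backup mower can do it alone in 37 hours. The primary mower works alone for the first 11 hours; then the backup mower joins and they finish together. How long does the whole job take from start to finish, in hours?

180/13 hours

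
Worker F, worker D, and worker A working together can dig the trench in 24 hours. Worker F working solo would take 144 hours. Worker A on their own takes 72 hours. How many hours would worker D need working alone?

Combined rate is 1/24 per hour.
Known contribution: 1/144 + 1/72 = (1 + 2)/144 = 3/144 = 1/48 per hour.
So worker D's rate is 1/24 − 1/48 = 1/48, meaning 48 hours alone.

48 hours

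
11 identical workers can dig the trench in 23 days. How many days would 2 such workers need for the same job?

253/2 days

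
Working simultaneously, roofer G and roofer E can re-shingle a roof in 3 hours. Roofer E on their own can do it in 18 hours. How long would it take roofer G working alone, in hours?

18/5 hours

Combined rate is 1/3 per hour.
Known contribution: 1/18 per hour.
So roofer G's rate is 1/3 − 1/18 = 5/18, meaning 18/5 hours alone.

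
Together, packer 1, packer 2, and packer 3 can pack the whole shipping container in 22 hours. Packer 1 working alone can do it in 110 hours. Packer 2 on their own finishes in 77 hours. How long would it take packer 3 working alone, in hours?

Combined rate is 1/22 per hour.
Known contribution: 1/110 + 1/77 = (7 + 10)/770 = 17/770 per hour.
So packer 3's rate is 1/22 − 17/770 = 9/385, meaning 385/9 hours alone.

385/9 hours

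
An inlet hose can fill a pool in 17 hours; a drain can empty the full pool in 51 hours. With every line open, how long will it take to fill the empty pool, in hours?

51/2 hours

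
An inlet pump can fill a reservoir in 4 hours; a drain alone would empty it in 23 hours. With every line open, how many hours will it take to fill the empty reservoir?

Net rate = 1/4 − 1/23 = (23 − 4)/92 = 19/92 per hour.
Filling time = 1 ÷ (19/92) = 92/19 hours.

92/19 hours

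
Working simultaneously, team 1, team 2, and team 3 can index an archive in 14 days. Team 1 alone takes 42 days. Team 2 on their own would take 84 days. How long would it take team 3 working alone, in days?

28 days

Combined rate is 1/14 per day.
Known contribution: 1/42 + 1/84 = (2 + 1)/84 = 3/84 = 1/28 per day.
So team 3's rate is 1/14 − 1/28 = 1/28, meaning 28 days alone.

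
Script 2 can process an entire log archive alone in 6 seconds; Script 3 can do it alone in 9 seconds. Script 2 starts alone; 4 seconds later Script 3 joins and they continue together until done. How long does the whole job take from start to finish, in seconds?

26/5 seconds

In 4 seconds Script 2 does 4/6 = 2/3 of the job, leaving 1/3.
Script 2 and Script 3 together work at 5/18 per second, so finishing takes 1/3 ÷ 5/18 = 6/5 seconds.
Total time = 4 + 6/5 = 26/5 seconds.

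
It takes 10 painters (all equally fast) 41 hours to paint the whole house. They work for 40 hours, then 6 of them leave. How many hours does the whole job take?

85/2 hours

One painter does 1/410 of the job per hour.
After 40 hours with 10 painters, 40/41 is done (1/41 left).
With 4 painters the rate is 4/410 = 2/205, so the rest takes 1/41 ÷ 2/205 = 5/2 hours.
Total = 40 + 5/2 = 85/2 hours.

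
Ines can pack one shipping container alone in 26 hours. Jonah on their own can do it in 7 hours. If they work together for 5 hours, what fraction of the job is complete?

Combined rate: 1/26 + 1/7 = (7 + 26)/182 = 33/182 per hour.
In 5 hours they complete 5·33/182 = 165/182 of the job.

165/182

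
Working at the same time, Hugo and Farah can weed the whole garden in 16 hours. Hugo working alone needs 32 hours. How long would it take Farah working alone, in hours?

32 hours

Combined rate is 1/16 per hour.
Known contribution: 1/32 per hour.
So Farah's rate is 1/16 − 1/32 = 1/32, meaning 32 hours alone.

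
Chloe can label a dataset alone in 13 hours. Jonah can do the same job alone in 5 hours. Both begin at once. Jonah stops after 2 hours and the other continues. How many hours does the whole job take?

In the first 2 hours the combined rate is 18/65, so 36/65 of the job is done, leaving 29/65.
After Jonah leaves the rate is 1/13 per hour; the remaining 29/65 takes 29/5 hours.
Total = 2 + 29/5 = 39/5 hours.

39/5 hours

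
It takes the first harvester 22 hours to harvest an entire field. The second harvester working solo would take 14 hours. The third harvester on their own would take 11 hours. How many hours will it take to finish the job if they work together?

Combined rate: 1/22 + 1/14 + 1/11 = (7 + 11 + 14)/154 = 32/154 = 16/77 per hour.
Time = 1 ÷ (16/77) = 77/16 hours.

77/16 hours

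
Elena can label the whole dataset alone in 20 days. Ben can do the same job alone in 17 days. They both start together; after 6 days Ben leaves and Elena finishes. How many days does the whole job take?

220/17 days

In the first 6 days the combined rate is 37/340, so 111/170 of the job is done, leaving 59/170.
After Ben leaves the rate is 1/20 per day; the remaining 59/170 takes 118/17 days.
Total = 6 + 118/17 = 220/17 days.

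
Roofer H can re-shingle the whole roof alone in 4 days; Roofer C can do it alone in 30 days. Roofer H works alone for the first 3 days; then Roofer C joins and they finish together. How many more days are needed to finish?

15/17 days

In 3 days Roofer H does 3/4 of the job, leaving 1/4.
Roofer H and Roofer C together work at 17/60 per day, so finishing takes 1/4 ÷ 17/60 = 15/17 days.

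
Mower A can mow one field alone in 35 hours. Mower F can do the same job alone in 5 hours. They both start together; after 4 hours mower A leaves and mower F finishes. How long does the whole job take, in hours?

In the first 4 hours the combined rate is 8/35, so 32/35 of the job is done, leaving 3/35.
After mower A leaves the rate is 1/5 per hour; the remaining 3/35 takes 3/7 hours.
Total = 4 + 3/7 = 31/7 hours.

31/7 hours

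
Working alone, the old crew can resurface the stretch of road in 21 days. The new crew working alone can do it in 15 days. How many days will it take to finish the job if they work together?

35/4 days

Combined rate: 1/21 + 1/15 = (5 + 7)/105 = 12/105 = 4/35 per day.
Time = 1 ÷ (4/35) = 35/4 days.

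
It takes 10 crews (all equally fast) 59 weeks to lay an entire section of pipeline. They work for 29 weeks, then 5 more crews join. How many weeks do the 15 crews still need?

20 weeks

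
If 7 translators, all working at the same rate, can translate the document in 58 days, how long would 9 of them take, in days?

406/9 days

Total work is 7·58 = 406 translator-days.
With 9 translators: 406/9 days.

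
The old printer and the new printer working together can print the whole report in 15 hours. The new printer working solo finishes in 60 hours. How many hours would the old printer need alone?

20 hours

Combined rate is 1/15 per hour.
Known contribution: 1/60 per hour.
So the old printer's rate is 1/15 − 1/60 = 1/20, meaning 20 hours alone.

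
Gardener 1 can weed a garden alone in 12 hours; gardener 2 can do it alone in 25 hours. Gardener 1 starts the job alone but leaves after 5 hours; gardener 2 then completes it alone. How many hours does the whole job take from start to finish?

In 5 hours gardener 1 does 5/12 of the job, leaving 7/12.
Gardener 2 works at 1/25 per hour, so finishing takes 7/12 ÷ 1/25 = 175/12 hours.
Total time = 5 + 175/12 = 235/12 hours.

235/12 hours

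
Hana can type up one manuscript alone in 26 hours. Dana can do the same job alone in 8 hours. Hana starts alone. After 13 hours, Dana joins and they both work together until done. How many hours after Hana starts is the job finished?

In the first 13 hours Hana alone does 13/26 = 1/2 of the job, leaving 1/2.
Once everyone is working, combined rate: 1/26 + 1/8 = (4 + 13)/104 = 17/104 per hour.
Remaining 1/2 at 17/104 per hour takes 52/17 hours.
Total from the start = 13 + 52/17 = 273/17 hours.

273/17 hours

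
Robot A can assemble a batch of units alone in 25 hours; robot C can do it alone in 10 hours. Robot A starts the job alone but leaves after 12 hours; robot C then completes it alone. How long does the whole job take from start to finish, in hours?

In 12 hours robot A does 12/25 of the job, leaving 13/25.
Robot C works at 1/10 per hour, so finishing takes 13/25 ÷ 1/10 = 26/5 hours.
Total time = 12 + 26/5 = 86/5 hours.

86/5 hours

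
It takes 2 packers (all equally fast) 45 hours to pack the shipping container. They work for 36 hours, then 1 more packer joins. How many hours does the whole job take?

42 hours

One packer does 1/90 of the job per hour.
After 36 hours with 2 packers, 4/5 is done (1/5 left).
With 3 packers the rate is 3/90 = 1/30, so the rest takes 1/5 ÷ 1/30 = 6 hours.
Total = 36 + 6 = 42 hours.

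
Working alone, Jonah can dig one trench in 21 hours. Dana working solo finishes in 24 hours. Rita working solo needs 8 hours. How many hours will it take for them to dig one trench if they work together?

Combined rate: 1/21 + 1/24 + 1/8 = (8 + 7 + 21)/168 = 36/168 = 3/14 per hour.
Time = 1 ÷ (3/14) = 14/3 hours.

14/3 hours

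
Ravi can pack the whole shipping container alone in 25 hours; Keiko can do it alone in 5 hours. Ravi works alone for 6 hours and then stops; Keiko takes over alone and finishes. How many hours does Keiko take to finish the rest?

19/5 hours

In 6 hours Ravi does 6/25 of the job, leaving 19/25.
Keiko works at 1/5 per hour, so finishing takes 19/25 ÷ 1/5 = 19/5 hours.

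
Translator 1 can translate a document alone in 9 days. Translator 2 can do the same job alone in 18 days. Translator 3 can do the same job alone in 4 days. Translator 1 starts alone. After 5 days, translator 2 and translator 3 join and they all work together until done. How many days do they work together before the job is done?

In the first 5 days translator 1 alone does 5/9 of the job, leaving 4/9.
Once everyone is working, combined rate: 1/9 + 1/18 + 1/4 = (4 + 2 + 9)/36 = 15/36 = 5/12 per day.
Remaining 4/9 at 5/12 per day takes 16/15 days.

16/15 days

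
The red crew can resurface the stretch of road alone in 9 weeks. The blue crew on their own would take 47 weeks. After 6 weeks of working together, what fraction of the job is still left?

Combined rate: 1/9 + 1/47 = (47 + 9)/423 = 56/423 per week.
In 6 weeks they complete 6·56/423 = 112/141 of the job.
So 29/141 remains.

29/141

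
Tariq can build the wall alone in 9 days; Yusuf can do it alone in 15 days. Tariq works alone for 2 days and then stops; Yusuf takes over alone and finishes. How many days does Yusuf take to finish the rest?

35/3 days

In 2 days Tariq does 2/9 of the job, leaving 7/9.
Yusuf works at 1/15 per day, so finishing takes 7/9 ÷ 1/15 = 35/3 days.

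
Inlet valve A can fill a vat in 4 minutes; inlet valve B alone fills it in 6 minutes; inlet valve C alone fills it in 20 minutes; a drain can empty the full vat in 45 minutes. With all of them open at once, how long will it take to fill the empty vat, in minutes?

9/4 minutes

Net rate = 1/4 + 1/6 + 1/20 − 1/45 = (45 + 30 + 9 − 4)/180 = 80/180 = 4/9 per minute.
Filling time = 1 ÷ (4/9) = 9/4 minutes.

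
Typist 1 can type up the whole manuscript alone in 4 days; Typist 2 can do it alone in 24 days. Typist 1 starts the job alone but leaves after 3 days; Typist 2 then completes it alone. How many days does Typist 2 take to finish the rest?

In 3 days Typist 1 does 3/4 of the job, leaving 1/4.
Typist 2 works at 1/24 per day, so finishing takes 1/4 ÷ 1/24 = 6 days.

6 days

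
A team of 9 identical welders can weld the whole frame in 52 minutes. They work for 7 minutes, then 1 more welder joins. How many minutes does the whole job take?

95/2 minutes

One welder does 1/468 of the job per minute.
After 7 minutes with 9 welders, 7/52 is done (45/52 left).
With 10 welders the rate is 10/468 = 5/234, so the rest takes 45/52 ÷ 5/234 = 81/2 minutes.
Total = 7 + 81/2 = 95/2 minutes.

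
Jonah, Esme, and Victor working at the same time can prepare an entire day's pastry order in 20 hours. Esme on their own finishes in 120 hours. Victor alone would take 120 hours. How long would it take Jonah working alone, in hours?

Combined rate is 1/20 per hour.
Known contribution: 1/120 + 1/120 = (1 + 1)/120 = 2/120 = 1/60 per hour.
So Jonah's rate is 1/20 − 1/60 = 1/30, meaning 30 hours alone.

30 hours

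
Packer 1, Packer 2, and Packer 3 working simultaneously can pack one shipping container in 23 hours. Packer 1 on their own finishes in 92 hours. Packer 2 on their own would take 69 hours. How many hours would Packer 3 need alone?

276/5 hours

Combined rate is 1/23 per hour.
Known contribution: 1/92 + 1/69 = (3 + 4)/276 = 7/276 per hour.
So Packer 3's rate is 1/23 − 7/276 = 5/276, meaning 276/5 hours alone.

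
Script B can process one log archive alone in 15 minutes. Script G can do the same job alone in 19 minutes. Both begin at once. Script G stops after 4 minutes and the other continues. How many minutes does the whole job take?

225/19 minutes

In the first 4 minutes the combined rate is 34/285, so 136/285 of the job is done, leaving 149/285.
After Script G leaves the rate is 1/15 per minute; the remaining 149/285 takes 149/19 minutes.
Total = 4 + 149/19 = 225/19 minutes.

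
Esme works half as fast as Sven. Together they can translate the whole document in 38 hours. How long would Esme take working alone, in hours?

114 hours

Let Sven's rate be r; then Esme's rate is (1/2)r, so together (1/2 + 1)r = (3/2)r = 1/38.
Thus r = 1/57 per hour.
Sven alone: 57 hours; Esme alone: 114 hours.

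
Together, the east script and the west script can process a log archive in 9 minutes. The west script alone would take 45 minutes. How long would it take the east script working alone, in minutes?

45/4 minutes

Combined rate is 1/9 per minute.
Known contribution: 1/45 per minute.
So the east script's rate is 1/9 − 1/45 = 4/45, meaning 45/4 minutes alone.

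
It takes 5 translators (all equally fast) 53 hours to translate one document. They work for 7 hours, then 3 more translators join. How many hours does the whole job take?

143/4 hours

One translator does 1/265 of the job per hour.
After 7 hours with 5 translators, 7/53 is done (46/53 left).
With 8 translators the rate is 8/265, so the rest takes 46/53 ÷ 8/265 = 115/4 hours.
Total = 7 + 115/4 = 143/4 hours.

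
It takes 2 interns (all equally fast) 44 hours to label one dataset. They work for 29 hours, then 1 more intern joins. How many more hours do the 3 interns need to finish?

One intern does 1/88 of the job per hour.
After 29 hours with 2 interns, 29/44 is done (15/44 left).
With 3 interns the rate is 3/88, so the rest takes 15/44 ÷ 3/88 = 10 hours.

10 hours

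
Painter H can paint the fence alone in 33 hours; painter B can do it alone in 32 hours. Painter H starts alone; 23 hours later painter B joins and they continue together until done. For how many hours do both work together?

64/13 hours

In 23 hours painter H does 23/33 of the job, leaving 10/33.
Painter H and painter B together work at 65/1056 per hour, so finishing takes 10/33 ÷ 65/1056 = 64/13 hours.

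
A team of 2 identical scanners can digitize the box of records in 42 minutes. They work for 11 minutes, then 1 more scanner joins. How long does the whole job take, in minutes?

95/3 minutes

One scanner does 1/84 of the job per minute.
After 11 minutes with 2 scanners, 11/42 is done (31/42 left).
With 3 scanners the rate is 3/84 = 1/28, so the rest takes 31/42 ÷ 1/28 = 62/3 minutes.
Total = 11 + 62/3 = 95/3 minutes.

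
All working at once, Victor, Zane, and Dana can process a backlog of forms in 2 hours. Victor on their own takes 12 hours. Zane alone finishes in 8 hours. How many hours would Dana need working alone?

24/7 hours

Combined rate is 1/2 per hour.
Known contribution: 1/12 + 1/8 = (2 + 3)/24 = 5/24 per hour.
So Dana's rate is 1/2 − 5/24 = 7/24, meaning 24/7 hours alone.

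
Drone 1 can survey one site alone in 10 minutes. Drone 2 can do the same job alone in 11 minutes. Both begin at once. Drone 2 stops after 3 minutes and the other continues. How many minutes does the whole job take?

In the first 3 minutes the combined rate is 21/110, so 63/110 of the job is done, leaving 47/110.
After drone 2 leaves the rate is 1/10 per minute; the remaining 47/110 takes 47/11 minutes.
Total = 3 + 47/11 = 80/11 minutes.

80/11 minutes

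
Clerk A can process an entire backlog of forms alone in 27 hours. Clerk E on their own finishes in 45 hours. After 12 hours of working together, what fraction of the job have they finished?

32/45

Combined rate: 1/27 + 1/45 = (5 + 3)/135 = 8/135 per hour.
In 12 hours they complete 12·8/135 = 32/45 of the job.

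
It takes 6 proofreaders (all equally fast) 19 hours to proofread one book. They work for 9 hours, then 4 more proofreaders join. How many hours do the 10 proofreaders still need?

One proofreader does 1/114 of the job per hour.
After 9 hours with 6 proofreaders, 9/19 is done (10/19 left).
With 10 proofreaders the rate is 10/114 = 5/57, so the rest takes 10/19 ÷ 5/57 = 6 hours.

6 hours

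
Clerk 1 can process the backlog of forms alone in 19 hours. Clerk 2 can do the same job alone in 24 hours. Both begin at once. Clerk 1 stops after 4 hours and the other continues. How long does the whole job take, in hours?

In the first 4 hours the combined rate is 43/456, so 43/114 of the job is done, leaving 71/114.
After clerk 1 leaves the rate is 1/24 per hour; the remaining 71/114 takes 284/19 hours.
Total = 4 + 284/19 = 360/19 hours.

360/19 hours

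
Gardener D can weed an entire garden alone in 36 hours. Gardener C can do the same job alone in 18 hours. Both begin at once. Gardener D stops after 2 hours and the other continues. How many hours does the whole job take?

17 hours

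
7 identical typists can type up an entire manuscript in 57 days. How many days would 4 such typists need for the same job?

399/4 days

Total work is 7·57 = 399 typist-days.
With 4 typists: 399/4 days.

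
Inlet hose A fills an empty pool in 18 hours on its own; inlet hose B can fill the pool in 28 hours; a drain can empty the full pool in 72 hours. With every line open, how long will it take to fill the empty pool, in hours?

Net rate = 1/18 + 1/28 − 1/72 = (28 + 18 − 7)/504 = 39/504 = 13/168 per hour.
Filling time = 1 ÷ (13/168) = 168/13 hours.

168/13 hours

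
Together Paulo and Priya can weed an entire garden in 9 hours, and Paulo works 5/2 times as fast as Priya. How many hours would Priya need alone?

63/2 hours

Let Priya's rate be r; then Paulo's rate is (5/2)r, so together (5/2 + 1)r = (7/2)r = 1/9.
Thus r = 2/63 per hour.
Priya alone: 63/2 hours; Paulo alone: 63/5 hours.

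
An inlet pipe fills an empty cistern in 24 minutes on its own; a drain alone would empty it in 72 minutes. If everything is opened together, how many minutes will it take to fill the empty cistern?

Net rate = 1/24 − 1/72 = (3 − 1)/72 = 2/72 = 1/36 per minute.
Filling time = 1 ÷ (1/36) = 36 minutes.

36 minutes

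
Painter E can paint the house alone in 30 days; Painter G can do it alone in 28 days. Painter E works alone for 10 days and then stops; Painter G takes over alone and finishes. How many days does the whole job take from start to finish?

In 10 days Painter E does 10/30 = 1/3 of the job, leaving 2/3.
Painter G works at 1/28 per day, so finishing takes 2/3 ÷ 1/28 = 56/3 days.
Total time = 10 + 56/3 = 86/3 days.

86/3 days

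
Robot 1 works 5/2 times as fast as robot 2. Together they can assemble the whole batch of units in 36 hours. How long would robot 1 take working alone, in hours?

252/5 hours

Let robot 2's rate be r; then robot 1's rate is (5/2)r, so together (5/2 + 1)r = (7/2)r = 1/36.
Thus r = 1/126 per hour.
Robot 2 alone: 126 hours; robot 1 alone: 252/5 hours.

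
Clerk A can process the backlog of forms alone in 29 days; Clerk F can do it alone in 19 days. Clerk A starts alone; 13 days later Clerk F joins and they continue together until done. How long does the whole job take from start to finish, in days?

58/3 days

In 13 days Clerk A does 13/29 of the job, leaving 16/29.
Clerk A and Clerk F together work at 48/551 per day, so finishing takes 16/29 ÷ 48/551 = 19/3 days.
Total time = 13 + 19/3 = 58/3 days.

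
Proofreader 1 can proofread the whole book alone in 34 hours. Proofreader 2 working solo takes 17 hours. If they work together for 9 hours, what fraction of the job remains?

7/34

Combined rate: 1/34 + 1/17 = (1 + 2)/34 = 3/34 per hour.
In 9 hours they complete 9·3/34 = 27/34 of the job.
So 7/34 remains.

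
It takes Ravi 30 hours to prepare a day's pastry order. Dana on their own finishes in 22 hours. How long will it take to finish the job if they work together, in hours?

165/13 hours

With two workers the combined time is the product over the sum: 30·22/(30+22) = 660/52 = 165/13 hours.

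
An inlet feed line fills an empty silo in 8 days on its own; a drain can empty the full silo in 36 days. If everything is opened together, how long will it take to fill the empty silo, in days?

Net rate = 1/8 − 1/36 = (9 − 2)/72 = 7/72 per day.
Filling time = 1 ÷ (7/72) = 72/7 days.

72/7 days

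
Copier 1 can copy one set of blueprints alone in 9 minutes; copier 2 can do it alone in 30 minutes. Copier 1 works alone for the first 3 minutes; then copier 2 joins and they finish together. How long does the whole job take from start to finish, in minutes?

99/13 minutes

In 3 minutes copier 1 does 3/9 = 1/3 of the job, leaving 2/3.
Copier 1 and copier 2 together work at 13/90 per minute, so finishing takes 2/3 ÷ 13/90 = 60/13 minutes.
Total time = 3 + 60/13 = 99/13 minutes.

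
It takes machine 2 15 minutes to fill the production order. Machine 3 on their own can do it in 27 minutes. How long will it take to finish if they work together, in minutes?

135/14 minutes

Combined rate: 1/15 + 1/27 = (9 + 5)/135 = 14/135 per minute.
Time = 1 ÷ (14/135) = 135/14 minutes.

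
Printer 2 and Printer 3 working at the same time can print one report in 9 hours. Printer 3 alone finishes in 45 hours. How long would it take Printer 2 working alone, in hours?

45/4 hours

Combined rate is 1/9 per hour.
Known contribution: 1/45 per hour.
So Printer 2's rate is 1/9 − 1/45 = 4/45, meaning 45/4 hours alone.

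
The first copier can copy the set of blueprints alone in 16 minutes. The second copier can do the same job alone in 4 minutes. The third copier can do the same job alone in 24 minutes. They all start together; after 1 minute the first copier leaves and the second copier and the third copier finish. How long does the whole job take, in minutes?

45/14 minutes

In the first 1 minute the combined rate is 17/48, so 17/48 of the job is done, leaving 31/48.
After the first copier leaves the rate is 7/24 per minute; the remaining 31/48 takes 31/14 minutes.
Total = 1 + 31/14 = 45/14 minutes.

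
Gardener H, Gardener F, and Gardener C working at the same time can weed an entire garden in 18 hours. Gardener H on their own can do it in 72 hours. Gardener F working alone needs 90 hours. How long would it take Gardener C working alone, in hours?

Combined rate is 1/18 per hour.
Known contribution: 1/72 + 1/90 = (5 + 4)/360 = 9/360 = 1/40 per hour.
So Gardener C's rate is 1/18 − 1/40 = 11/360, meaning 360/11 hours alone.

360/11 hours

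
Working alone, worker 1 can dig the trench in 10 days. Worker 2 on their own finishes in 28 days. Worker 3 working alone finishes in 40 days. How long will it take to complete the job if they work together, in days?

Combined rate: 1/10 + 1/28 + 1/40 = (28 + 10 + 7)/280 = 45/280 = 9/56 per day.
Time = 1 ÷ (9/56) = 56/9 days.

56/9 days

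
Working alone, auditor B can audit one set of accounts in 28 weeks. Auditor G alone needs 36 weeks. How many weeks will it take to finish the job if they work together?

63/4 weeks

With two workers the combined time is the product over the sum: 28·36/(28+36) = 1008/64 = 63/4 weeks.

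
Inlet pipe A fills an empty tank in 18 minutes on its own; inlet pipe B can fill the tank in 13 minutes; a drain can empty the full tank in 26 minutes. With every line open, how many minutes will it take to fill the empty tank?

Net rate = 1/18 + 1/13 − 1/26 = (13 + 18 − 9)/234 = 22/234 = 11/117 per minute.
Filling time = 1 ÷ (11/117) = 117/11 minutes.

117/11 minutes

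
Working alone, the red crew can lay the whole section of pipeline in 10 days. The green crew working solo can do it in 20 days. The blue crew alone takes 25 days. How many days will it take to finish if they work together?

100/19 days

Combined rate: 1/10 + 1/20 + 1/25 = (10 + 5 + 4)/100 = 19/100 per day.
Time = 1 ÷ (19/100) = 100/19 days.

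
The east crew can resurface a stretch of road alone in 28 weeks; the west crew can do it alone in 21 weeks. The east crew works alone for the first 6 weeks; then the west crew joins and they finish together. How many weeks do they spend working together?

66/7 weeks

In 6 weeks the east crew does 6/28 = 3/14 of the job, leaving 11/14.
The east crew and the west crew together work at 1/12 per week, so finishing takes 11/14 ÷ 1/12 = 66/7 weeks.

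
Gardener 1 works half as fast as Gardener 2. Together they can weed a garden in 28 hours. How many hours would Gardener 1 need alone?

Let Gardener 2's rate be r; then Gardener 1's rate is (1/2)r, so together (1/2 + 1)r = (3/2)r = 1/28.
Thus r = 1/42 per hour.
Gardener 2 alone: 42 hours; Gardener 1 alone: 84 hours.

84 hours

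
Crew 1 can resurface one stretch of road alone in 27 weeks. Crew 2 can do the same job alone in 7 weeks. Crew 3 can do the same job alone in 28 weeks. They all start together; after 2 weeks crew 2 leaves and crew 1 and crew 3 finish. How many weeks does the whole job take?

108/11 weeks

In the first 2 weeks the combined rate is 163/756, so 163/378 of the job is done, leaving 215/378.
After crew 2 leaves the rate is 55/756 per week; the remaining 215/378 takes 86/11 weeks.
Total = 2 + 86/11 = 108/11 weeks.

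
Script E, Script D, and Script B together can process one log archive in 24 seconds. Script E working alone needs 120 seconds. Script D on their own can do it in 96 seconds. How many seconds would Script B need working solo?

Combined rate is 1/24 per second.
Known contribution: 1/120 + 1/96 = (4 + 5)/480 = 9/480 = 3/160 per second.
So Script B's rate is 1/24 − 3/160 = 11/480, meaning 480/11 seconds alone.

480/11 seconds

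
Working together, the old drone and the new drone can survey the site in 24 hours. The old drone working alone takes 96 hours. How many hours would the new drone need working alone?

32 hours

Combined rate is 1/24 per hour.
Known contribution: 1/96 per hour.
So the new drone's rate is 1/24 − 1/96 = 1/32, meaning 32 hours alone.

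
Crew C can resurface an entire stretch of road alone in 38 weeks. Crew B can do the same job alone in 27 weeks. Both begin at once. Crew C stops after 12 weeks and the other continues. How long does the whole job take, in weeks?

351/19 weeks

In the first 12 weeks the combined rate is 65/1026, so 130/171 of the job is done, leaving 41/171.
After Crew C leaves the rate is 1/27 per week; the remaining 41/171 takes 123/19 weeks.
Total = 12 + 123/19 = 351/19 weeks.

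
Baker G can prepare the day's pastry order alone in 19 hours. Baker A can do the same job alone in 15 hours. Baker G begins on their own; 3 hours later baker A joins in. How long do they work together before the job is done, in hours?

In the first 3 hours baker G alone does 3/19 of the job, leaving 16/19.
Once everyone is working, combined rate: 1/19 + 1/15 = (15 + 19)/285 = 34/285 per hour.
Remaining 16/19 at 34/285 per hour takes 120/17 hours.

120/17 hours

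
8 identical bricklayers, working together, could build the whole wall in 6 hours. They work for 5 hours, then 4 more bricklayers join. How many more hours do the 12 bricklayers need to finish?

2/3 hours

One bricklayer does 1/48 of the job per hour.
After 5 hours with 8 bricklayers, 5/6 is done (1/6 left).
With 12 bricklayers the rate is 12/48 = 1/4, so the rest takes 1/6 ÷ 1/4 = 2/3 hours.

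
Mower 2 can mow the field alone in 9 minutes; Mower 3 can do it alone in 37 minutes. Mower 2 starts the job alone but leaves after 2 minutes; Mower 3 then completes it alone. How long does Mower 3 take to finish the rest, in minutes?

259/9 minutes

In 2 minutes Mower 2 does 2/9 of the job, leaving 7/9.
Mower 3 works at 1/37 per minute, so finishing takes 7/9 ÷ 1/37 = 259/9 minutes.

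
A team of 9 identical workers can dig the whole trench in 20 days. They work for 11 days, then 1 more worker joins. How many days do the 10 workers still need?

81/10 days

One worker does 1/180 of the job per day.
After 11 days with 9 workers, 11/20 is done (9/20 left).
With 10 workers the rate is 10/180 = 1/18, so the rest takes 9/20 ÷ 1/18 = 81/10 days.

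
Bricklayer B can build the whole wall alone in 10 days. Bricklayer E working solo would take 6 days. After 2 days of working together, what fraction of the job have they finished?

8/15

Combined rate: 1/10 + 1/6 = (3 + 5)/30 = 8/30 = 4/15 per day.
In 2 days they complete 2·4/15 = 8/15 of the job.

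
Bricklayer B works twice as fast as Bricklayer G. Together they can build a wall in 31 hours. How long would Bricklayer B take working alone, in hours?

Let Bricklayer G's rate be r; then Bricklayer B's rate is 2r, so together (2 + 1)r = 3r = 1/31.
Thus r = 1/93 per hour.
Bricklayer G alone: 93 hours; Bricklayer B alone: 93/2 hours.

93/2 hours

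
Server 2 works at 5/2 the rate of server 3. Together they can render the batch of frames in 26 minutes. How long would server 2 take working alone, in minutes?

182/5 minutes

Let server 3's rate be r; then server 2's rate is (5/2)r, so together (5/2 + 1)r = (7/2)r = 1/26.
Thus r = 1/91 per minute.
Server 3 alone: 91 minutes; server 2 alone: 182/5 minutes.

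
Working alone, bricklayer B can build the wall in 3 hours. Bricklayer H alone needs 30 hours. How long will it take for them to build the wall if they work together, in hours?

30/11 hours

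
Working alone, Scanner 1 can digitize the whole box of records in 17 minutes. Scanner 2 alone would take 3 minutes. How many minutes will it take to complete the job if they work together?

51/20 minutes

Combined rate: 1/17 + 1/3 = (3 + 17)/51 = 20/51 per minute.
Time = 1 ÷ (20/51) = 51/20 minutes.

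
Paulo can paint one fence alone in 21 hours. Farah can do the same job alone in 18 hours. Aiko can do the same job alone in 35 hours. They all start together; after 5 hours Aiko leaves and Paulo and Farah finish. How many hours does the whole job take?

108/13 hours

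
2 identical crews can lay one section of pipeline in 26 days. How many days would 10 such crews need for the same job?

Total work is 2·26 = 52 crew-days.
With 10 crews: 52/10 = 26/5 days.

26/5 days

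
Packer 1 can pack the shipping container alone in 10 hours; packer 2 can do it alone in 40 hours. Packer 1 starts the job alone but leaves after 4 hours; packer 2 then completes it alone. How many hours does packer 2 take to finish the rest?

24 hours

In 4 hours packer 1 does 4/10 = 2/5 of the job, leaving 3/5.
Packer 2 works at 1/40 per hour, so finishing takes 3/5 ÷ 1/40 = 24 hours.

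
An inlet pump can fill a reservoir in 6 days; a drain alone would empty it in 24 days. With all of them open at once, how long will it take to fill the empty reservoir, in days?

Net rate = 1/6 − 1/24 = (4 − 1)/24 = 3/24 = 1/8 per day.
Filling time = 1 ÷ (1/8) = 8 days.

8 days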